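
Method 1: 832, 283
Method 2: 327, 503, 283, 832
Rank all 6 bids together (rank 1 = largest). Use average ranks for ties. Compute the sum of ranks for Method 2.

14

Sorted (descending): 832, 832, 503, 327, 283, 283
The 2 values of 832 occupy positions 1–2 → average rank (1+2)/2 = 1.5.
The 2 values of 283 occupy positions 5–6 → average rank (5+6)/2 = 5.5.
Method 2 values → pooled ranks: 327→4, 503→3, 283→5.5, 832→1.5
Rank sum = 4 + 3 + 5.5 + 1.5 = 14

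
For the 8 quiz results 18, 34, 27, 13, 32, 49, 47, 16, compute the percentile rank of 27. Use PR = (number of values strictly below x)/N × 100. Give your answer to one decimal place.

N = 8.
Strictly below 27: 3. Equal to 27: 1.
PR = 3/8 × 100 = 37.5

37.5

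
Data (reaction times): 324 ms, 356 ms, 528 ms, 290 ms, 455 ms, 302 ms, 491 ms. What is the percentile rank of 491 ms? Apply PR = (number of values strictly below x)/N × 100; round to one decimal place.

71.4

N = 7.
Strictly below 491: 5. Equal to 491: 1.
PR = 5/7 × 100 = 71.4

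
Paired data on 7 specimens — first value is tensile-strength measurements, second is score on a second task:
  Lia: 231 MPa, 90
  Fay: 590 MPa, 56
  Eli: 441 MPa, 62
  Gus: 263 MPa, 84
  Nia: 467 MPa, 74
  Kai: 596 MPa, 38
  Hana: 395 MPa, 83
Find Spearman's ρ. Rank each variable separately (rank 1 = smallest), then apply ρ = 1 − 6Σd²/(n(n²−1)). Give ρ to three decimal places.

Ranks of variable 1: 1, 6, 4, 2, 5, 7, 3
Ranks of variable 2: 7, 2, 3, 6, 4, 1, 5
d = r₁ − r₂: -6, 4, 1, -4, 1, 6, -2
d²: 36, 16, 1, 16, 1, 36, 4; Σd² = 110
ρ = 1 − 6·110/(7·48) = 1 − 660/336 = -0.964

-0.964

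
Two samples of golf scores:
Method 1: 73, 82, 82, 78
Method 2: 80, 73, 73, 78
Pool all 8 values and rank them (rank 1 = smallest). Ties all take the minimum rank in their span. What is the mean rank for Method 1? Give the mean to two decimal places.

Sorted (ascending): 73, 73, 73, 78, 78, 80, 82, 82
The 3 values of 73 occupy positions 1–3 → each gets rank 1.
The 2 values of 78 occupy positions 4–5 → each gets rank 4.
The 2 values of 82 occupy positions 7–8 → each gets rank 7.
Method 1 values → pooled ranks: 73→1, 82→7, 82→7, 78→4
Mean rank = (1 + 7 + 7 + 4) / 4 = 4.75

4.75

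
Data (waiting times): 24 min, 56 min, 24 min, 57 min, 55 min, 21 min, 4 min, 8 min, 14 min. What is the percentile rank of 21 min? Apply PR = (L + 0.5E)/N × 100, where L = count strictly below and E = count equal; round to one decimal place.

N = 9.
Strictly below 21: 3. Equal to 21: 1.
PR = (3 + 0.5·1)/9 × 100 = 38.9

38.9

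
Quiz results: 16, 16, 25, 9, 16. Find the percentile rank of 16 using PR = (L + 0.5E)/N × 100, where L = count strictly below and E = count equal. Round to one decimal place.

50.0

N = 5.
Strictly below 16: 1. Equal to 16: 3.
PR = (1 + 0.5·3)/5 × 100 = 50.0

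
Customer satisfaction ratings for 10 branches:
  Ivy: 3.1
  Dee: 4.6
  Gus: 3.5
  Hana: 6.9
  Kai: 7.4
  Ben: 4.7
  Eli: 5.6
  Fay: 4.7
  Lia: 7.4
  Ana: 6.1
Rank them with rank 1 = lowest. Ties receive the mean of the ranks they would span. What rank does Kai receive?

9.5

Sorted (ascending): 3.1, 3.5, 4.6, 4.7, 4.7, 5.6, 6.1, 6.9, 7.4, 7.4
The 2 values of 4.7 occupy positions 4–5 → average rank (4+5)/2 = 4.5.
The 2 values of 7.4 occupy positions 9–10 → average rank (9+10)/2 = 9.5.
Kai has value 7.4 → rank 9.5.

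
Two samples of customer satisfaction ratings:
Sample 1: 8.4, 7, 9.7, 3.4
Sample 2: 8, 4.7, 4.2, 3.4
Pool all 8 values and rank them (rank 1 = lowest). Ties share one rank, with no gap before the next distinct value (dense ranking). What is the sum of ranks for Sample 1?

18

Sorted (ascending): 3.4, 3.4, 4.2, 4.7, 7, 8, 8.4, 9.7
The 2 values of 3.4 share dense rank 1.
Remaining distinct values take the next consecutive integers.
Sample 1 values → pooled ranks: 8.4→6, 7→4, 9.7→7, 3.4→1
Rank sum = 6 + 4 + 7 + 1 = 18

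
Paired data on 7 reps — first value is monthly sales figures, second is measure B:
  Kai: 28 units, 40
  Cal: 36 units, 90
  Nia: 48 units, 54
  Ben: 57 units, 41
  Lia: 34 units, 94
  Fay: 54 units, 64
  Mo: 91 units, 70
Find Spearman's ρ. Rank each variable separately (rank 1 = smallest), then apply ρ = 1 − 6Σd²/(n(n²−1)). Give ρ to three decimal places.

Ranks of variable 1: 1, 3, 4, 6, 2, 5, 7
Ranks of variable 2: 1, 6, 3, 2, 7, 4, 5
d = r₁ − r₂: 0, -3, 1, 4, -5, 1, 2
d²: 0, 9, 1, 16, 25, 1, 4; Σd² = 56
ρ = 1 − 6·56/(7·48) = 1 − 336/336 = 0.000

0.000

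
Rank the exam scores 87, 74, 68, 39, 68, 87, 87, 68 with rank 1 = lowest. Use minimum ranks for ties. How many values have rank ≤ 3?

Sorted (ascending): 39, 68, 68, 68, 74, 87, 87, 87
The 3 values of 68 occupy positions 2–4 → each gets rank 2.
The 3 values of 87 occupy positions 6–8 → each gets rank 6.
Ranks ≤ 3: {1, 2, 2, 2} → 4 values.

4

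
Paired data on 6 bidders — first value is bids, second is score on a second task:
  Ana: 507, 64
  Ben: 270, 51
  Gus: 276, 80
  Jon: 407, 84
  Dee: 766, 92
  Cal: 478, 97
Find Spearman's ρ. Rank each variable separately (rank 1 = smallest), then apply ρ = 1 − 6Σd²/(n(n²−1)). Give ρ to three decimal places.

0.543

Ranks of variable 1: 5, 1, 2, 3, 6, 4
Ranks of variable 2: 2, 1, 3, 4, 5, 6
d = r₁ − r₂: 3, 0, -1, -1, 1, -2
d²: 9, 0, 1, 1, 1, 4; Σd² = 16
ρ = 1 − 6·16/(6·35) = 1 − 96/210 = 0.543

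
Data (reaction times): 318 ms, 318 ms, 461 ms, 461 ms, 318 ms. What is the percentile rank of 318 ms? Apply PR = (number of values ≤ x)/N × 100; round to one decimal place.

N = 5.
Strictly below 318: 0. Equal to 318: 3.
PR = 3/5 × 100 = 60.0

60.0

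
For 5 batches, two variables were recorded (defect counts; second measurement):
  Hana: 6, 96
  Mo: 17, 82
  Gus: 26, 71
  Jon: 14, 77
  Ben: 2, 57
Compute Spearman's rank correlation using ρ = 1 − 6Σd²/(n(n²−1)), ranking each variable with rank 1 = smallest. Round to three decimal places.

Ranks of variable 1: 2, 4, 5, 3, 1
Ranks of variable 2: 5, 4, 2, 3, 1
d = r₁ − r₂: -3, 0, 3, 0, 0
d²: 9, 0, 9, 0, 0; Σd² = 18
ρ = 1 − 6·18/(5·24) = 1 − 108/120 = 0.100

0.100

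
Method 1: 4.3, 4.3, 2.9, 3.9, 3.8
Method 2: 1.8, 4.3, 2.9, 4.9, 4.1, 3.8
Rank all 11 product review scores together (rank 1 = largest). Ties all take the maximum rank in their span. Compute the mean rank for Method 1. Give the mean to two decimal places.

Sorted (descending): 4.9, 4.3, 4.3, 4.3, 4.1, 3.9, 3.8, 3.8, 2.9, 2.9, 1.8
The 3 values of 4.3 occupy positions 2–4 → each gets rank 4.
The 2 values of 3.8 occupy positions 7–8 → each gets rank 8.
The 2 values of 2.9 occupy positions 9–10 → each gets rank 10.
Method 1 values → pooled ranks: 4.3→4, 4.3→4, 2.9→10, 3.9→6, 3.8→8
Mean rank = (4 + 4 + 10 + 6 + 8) / 5 = 6.40

6.40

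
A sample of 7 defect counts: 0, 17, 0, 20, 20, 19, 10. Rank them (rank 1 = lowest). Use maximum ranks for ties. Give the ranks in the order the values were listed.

2, 4, 2, 7, 7, 5, 3

Sorted (ascending): 0, 0, 10, 17, 19, 20, 20
The 2 values of 0 occupy positions 1–2 → each gets rank 2.
The 2 values of 20 occupy positions 6–7 → each gets rank 7.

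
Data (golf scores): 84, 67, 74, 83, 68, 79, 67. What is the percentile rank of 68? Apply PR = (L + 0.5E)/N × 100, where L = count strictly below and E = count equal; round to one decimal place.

35.7

N = 7.
Strictly below 68: 2. Equal to 68: 1.
PR = (2 + 0.5·1)/7 × 100 = 35.7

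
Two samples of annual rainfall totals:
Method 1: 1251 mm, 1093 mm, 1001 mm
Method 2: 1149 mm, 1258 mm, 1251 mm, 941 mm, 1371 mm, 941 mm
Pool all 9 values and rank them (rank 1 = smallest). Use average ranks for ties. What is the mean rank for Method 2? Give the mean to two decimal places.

Sorted (ascending): 941, 941, 1001, 1093, 1149, 1251, 1251, 1258, 1371
The 2 values of 941 occupy positions 1–2 → average rank (1+2)/2 = 1.5.
The 2 values of 1251 occupy positions 6–7 → average rank (6+7)/2 = 6.5.
Method 2 values → pooled ranks: 1149→5, 1258→8, 1251→6.5, 941→1.5, 1371→9, 941→1.5
Mean rank = (5 + 8 + 6.5 + 1.5 + 9 + 1.5) / 6 = 5.25

5.25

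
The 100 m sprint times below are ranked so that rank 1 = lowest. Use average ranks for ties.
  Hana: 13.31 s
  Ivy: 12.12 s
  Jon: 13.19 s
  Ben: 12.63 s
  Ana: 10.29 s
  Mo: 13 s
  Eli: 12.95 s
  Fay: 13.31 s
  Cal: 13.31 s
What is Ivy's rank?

2

Sorted (ascending): 10.29, 12.12, 12.63, 12.95, 13, 13.19, 13.31, 13.31, 13.31
The 3 values of 13.31 occupy positions 7–9 → average rank 8.
Ivy has value 12.12 s → rank 2.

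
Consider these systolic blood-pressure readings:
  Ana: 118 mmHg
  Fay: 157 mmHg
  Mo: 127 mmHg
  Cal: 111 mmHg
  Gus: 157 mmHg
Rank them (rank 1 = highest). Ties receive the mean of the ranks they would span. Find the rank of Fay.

1.5

Sorted (descending): 157, 157, 127, 118, 111
The 2 values of 157 occupy positions 1–2 → average rank (1+2)/2 = 1.5.
Fay has value 157 mmHg → rank 1.5.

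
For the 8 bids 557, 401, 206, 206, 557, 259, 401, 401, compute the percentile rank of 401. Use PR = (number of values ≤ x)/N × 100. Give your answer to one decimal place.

75.0

N = 8.
Strictly below 401: 3. Equal to 401: 3.
PR = 6/8 × 100 = 75.0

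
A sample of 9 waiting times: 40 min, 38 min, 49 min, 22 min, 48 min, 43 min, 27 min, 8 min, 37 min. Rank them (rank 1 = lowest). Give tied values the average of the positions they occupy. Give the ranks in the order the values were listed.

Sorted (ascending): 8, 22, 27, 37, 38, 40, 43, 48, 49
No ties — each value takes its position as its rank.

6, 5, 9, 2, 8, 7, 3, 1, 4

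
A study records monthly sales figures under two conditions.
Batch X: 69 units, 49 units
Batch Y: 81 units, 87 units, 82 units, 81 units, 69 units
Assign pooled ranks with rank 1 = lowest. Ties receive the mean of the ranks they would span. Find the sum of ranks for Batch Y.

24.5

Sorted (ascending): 49, 69, 69, 81, 81, 82, 87
The 2 values of 69 occupy positions 2–3 → average rank (2+3)/2 = 2.5.
The 2 values of 81 occupy positions 4–5 → average rank (4+5)/2 = 4.5.
Batch Y values → pooled ranks: 81→4.5, 87→7, 82→6, 81→4.5, 69→2.5
Rank sum = 4.5 + 7 + 6 + 4.5 + 2.5 = 24.5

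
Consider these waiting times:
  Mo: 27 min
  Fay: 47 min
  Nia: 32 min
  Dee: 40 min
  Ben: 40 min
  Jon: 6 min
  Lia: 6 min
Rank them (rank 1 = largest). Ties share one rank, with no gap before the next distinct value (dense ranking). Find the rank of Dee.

2

Sorted (descending): 47, 40, 40, 32, 27, 6, 6
The 2 values of 40 share dense rank 2.
The 2 values of 6 share dense rank 5.
Remaining distinct values take the next consecutive integers.
Dee has value 40 min → rank 2.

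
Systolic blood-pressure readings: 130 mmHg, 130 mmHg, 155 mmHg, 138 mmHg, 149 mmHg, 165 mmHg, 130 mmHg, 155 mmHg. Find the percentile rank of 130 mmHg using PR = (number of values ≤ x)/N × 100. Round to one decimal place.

37.5

N = 8.
Strictly below 130: 0. Equal to 130: 3.
PR = 3/8 × 100 = 37.5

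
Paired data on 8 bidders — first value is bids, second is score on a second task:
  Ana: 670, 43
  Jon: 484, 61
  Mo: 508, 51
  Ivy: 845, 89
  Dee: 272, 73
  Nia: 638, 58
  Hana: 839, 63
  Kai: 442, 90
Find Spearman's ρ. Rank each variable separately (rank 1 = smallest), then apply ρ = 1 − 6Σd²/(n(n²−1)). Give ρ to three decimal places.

-0.190

Ranks of variable 1: 6, 3, 4, 8, 1, 5, 7, 2
Ranks of variable 2: 1, 4, 2, 7, 6, 3, 5, 8
d = r₁ − r₂: 5, -1, 2, 1, -5, 2, 2, -6
d²: 25, 1, 4, 1, 25, 4, 4, 36; Σd² = 100
ρ = 1 − 6·100/(8·63) = 1 − 600/504 = -0.190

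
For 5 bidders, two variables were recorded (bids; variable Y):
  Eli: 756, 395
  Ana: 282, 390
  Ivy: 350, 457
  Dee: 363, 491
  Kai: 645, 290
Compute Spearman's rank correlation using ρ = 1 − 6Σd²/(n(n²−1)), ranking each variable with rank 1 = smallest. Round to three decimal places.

Ranks of variable 1: 5, 1, 2, 3, 4
Ranks of variable 2: 3, 2, 4, 5, 1
d = r₁ − r₂: 2, -1, -2, -2, 3
d²: 4, 1, 4, 4, 9; Σd² = 22
ρ = 1 − 6·22/(5·24) = 1 − 132/120 = -0.100

-0.100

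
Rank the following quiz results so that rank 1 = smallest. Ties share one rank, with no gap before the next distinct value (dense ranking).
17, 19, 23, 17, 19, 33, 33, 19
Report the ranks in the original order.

Sorted (ascending): 17, 17, 19, 19, 19, 23, 33, 33
The 2 values of 17 share dense rank 1.
The 3 values of 19 share dense rank 2.
The 2 values of 33 share dense rank 4.
Remaining distinct values take the next consecutive integers.

1, 2, 3, 1, 2, 4, 4, 2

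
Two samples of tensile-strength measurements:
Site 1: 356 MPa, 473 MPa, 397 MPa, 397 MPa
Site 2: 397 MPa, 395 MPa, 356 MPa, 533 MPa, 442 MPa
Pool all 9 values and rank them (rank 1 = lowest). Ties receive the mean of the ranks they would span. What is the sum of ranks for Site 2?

Sorted (ascending): 356, 356, 395, 397, 397, 397, 442, 473, 533
The 2 values of 356 occupy positions 1–2 → average rank (1+2)/2 = 1.5.
The 3 values of 397 occupy positions 4–6 → average rank 5.
Site 2 values → pooled ranks: 397→5, 395→3, 356→1.5, 533→9, 442→7
Rank sum = 5 + 3 + 1.5 + 9 + 7 = 25.5

25.5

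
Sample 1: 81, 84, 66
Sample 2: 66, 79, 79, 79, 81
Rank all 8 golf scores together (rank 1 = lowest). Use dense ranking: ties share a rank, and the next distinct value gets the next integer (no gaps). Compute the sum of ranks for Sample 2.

Sorted (ascending): 66, 66, 79, 79, 79, 81, 81, 84
The 2 values of 66 share dense rank 1.
The 3 values of 79 share dense rank 2.
The 2 values of 81 share dense rank 3.
Remaining distinct values take the next consecutive integers.
Sample 2 values → pooled ranks: 66→1, 79→2, 79→2, 79→2, 81→3
Rank sum = 1 + 2 + 2 + 2 + 3 = 10

10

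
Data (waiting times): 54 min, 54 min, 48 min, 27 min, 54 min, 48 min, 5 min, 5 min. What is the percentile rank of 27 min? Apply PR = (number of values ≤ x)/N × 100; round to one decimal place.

N = 8.
Strictly below 27: 2. Equal to 27: 1.
PR = 3/8 × 100 = 37.5

37.5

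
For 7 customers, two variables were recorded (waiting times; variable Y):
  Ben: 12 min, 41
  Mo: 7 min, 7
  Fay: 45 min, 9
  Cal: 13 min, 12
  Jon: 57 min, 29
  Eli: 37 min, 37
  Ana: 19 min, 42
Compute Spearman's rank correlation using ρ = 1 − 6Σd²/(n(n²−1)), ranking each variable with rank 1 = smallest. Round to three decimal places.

Ranks of variable 1: 2, 1, 6, 3, 7, 5, 4
Ranks of variable 2: 6, 1, 2, 3, 4, 5, 7
d = r₁ − r₂: -4, 0, 4, 0, 3, 0, -3
d²: 16, 0, 16, 0, 9, 0, 9; Σd² = 50
ρ = 1 − 6·50/(7·48) = 1 − 300/336 = 0.107

0.107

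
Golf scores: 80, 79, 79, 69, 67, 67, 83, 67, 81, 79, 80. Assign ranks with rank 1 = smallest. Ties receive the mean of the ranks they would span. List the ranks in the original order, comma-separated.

Sorted (ascending): 67, 67, 67, 69, 79, 79, 79, 80, 80, 81, 83
The 3 values of 67 occupy positions 1–3 → average rank 2.
The 3 values of 79 occupy positions 5–7 → average rank 6.
The 2 values of 80 occupy positions 8–9 → average rank (8+9)/2 = 8.5.

8.5, 6, 6, 4, 2, 2, 11, 2, 10, 6, 8.5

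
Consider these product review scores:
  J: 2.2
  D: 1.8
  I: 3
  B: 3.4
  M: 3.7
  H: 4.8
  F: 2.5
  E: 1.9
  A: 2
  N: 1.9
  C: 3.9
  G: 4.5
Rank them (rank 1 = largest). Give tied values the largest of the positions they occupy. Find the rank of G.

Sorted (descending): 4.8, 4.5, 3.9, 3.7, 3.4, 3, 2.5, 2.2, 2, 1.9, 1.9, 1.8
The 2 values of 1.9 occupy positions 10–11 → each gets rank 11.
G has value 4.5 → rank 2.

2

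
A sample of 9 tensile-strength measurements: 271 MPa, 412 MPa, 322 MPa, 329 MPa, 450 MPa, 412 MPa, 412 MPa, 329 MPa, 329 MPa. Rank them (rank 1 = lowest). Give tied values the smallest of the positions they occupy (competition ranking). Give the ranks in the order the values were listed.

Sorted (ascending): 271, 322, 329, 329, 329, 412, 412, 412, 450
The 3 values of 329 occupy positions 3–5 → each gets rank 3.
The 3 values of 412 occupy positions 6–8 → each gets rank 6.

1, 6, 2, 3, 9, 6, 6, 3, 3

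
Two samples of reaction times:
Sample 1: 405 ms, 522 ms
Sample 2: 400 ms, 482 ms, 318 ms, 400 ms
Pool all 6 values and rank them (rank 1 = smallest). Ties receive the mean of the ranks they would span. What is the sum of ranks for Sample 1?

10

Sorted (ascending): 318, 400, 400, 405, 482, 522
The 2 values of 400 occupy positions 2–3 → average rank (2+3)/2 = 2.5.
Sample 1 values → pooled ranks: 405→4, 522→6
Rank sum = 4 + 6 = 10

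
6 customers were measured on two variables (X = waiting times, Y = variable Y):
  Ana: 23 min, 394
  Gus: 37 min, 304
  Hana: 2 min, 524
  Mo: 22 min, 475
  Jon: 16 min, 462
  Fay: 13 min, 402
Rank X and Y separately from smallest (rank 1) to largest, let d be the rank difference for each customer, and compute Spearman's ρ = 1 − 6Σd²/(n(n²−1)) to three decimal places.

-0.771

Ranks of variable 1: 5, 6, 1, 4, 3, 2
Ranks of variable 2: 2, 1, 6, 5, 4, 3
d = r₁ − r₂: 3, 5, -5, -1, -1, -1
d²: 9, 25, 25, 1, 1, 1; Σd² = 62
ρ = 1 − 6·62/(6·35) = 1 − 372/210 = -0.771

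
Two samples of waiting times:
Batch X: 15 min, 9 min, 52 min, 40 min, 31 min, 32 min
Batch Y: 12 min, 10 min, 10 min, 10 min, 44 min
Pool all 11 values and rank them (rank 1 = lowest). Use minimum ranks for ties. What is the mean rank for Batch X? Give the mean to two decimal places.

Sorted (ascending): 9, 10, 10, 10, 12, 15, 31, 32, 40, 44, 52
The 3 values of 10 occupy positions 2–4 → each gets rank 2.
Batch X values → pooled ranks: 15→6, 9→1, 52→11, 40→9, 31→7, 32→8
Mean rank = (6 + 1 + 11 + 9 + 7 + 8) / 6 = 7.00

7.00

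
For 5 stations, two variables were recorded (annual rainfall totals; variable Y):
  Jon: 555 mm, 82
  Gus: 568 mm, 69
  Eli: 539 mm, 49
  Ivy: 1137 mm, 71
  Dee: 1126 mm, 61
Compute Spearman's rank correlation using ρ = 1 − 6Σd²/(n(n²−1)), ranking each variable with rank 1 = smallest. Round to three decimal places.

Ranks of variable 1: 2, 3, 1, 5, 4
Ranks of variable 2: 5, 3, 1, 4, 2
d = r₁ − r₂: -3, 0, 0, 1, 2
d²: 9, 0, 0, 1, 4; Σd² = 14
ρ = 1 − 6·14/(5·24) = 1 − 84/120 = 0.300

0.300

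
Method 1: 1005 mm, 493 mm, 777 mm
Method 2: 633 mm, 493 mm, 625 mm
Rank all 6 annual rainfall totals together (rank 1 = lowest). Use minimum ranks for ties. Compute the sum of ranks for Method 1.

12

Sorted (ascending): 493, 493, 625, 633, 777, 1005
The 2 values of 493 occupy positions 1–2 → each gets rank 1.
Method 1 values → pooled ranks: 1005→6, 493→1, 777→5
Rank sum = 6 + 1 + 5 = 12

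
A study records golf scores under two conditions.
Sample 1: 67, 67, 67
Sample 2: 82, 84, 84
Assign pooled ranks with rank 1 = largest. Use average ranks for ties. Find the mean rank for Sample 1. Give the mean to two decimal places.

Sorted (descending): 84, 84, 82, 67, 67, 67
The 2 values of 84 occupy positions 1–2 → average rank (1+2)/2 = 1.5.
The 3 values of 67 occupy positions 4–6 → average rank 5.
Sample 1 values → pooled ranks: 67→5, 67→5, 67→5
Mean rank = (5 + 5 + 5) / 3 = 5.00

5.00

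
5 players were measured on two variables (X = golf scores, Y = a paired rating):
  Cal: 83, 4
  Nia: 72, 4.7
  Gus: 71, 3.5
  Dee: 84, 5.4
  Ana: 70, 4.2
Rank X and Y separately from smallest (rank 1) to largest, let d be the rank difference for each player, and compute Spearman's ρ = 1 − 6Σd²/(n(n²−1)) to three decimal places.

Ranks of variable 1: 4, 3, 2, 5, 1
Ranks of variable 2: 2, 4, 1, 5, 3
d = r₁ − r₂: 2, -1, 1, 0, -2
d²: 4, 1, 1, 0, 4; Σd² = 10
ρ = 1 − 6·10/(5·24) = 1 − 60/120 = 0.500

0.500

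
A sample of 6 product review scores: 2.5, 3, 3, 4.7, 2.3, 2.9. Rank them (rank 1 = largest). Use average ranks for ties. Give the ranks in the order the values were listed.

Sorted (descending): 4.7, 3, 3, 2.9, 2.5, 2.3
The 2 values of 3 occupy positions 2–3 → average rank (2+3)/2 = 2.5.

5, 2.5, 2.5, 1, 6, 4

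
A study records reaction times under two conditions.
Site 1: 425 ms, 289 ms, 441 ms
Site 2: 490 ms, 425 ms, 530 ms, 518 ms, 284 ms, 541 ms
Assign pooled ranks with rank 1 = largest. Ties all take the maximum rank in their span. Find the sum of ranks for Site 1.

Sorted (descending): 541, 530, 518, 490, 441, 425, 425, 289, 284
The 2 values of 425 occupy positions 6–7 → each gets rank 7.
Site 1 values → pooled ranks: 425→7, 289→8, 441→5
Rank sum = 7 + 8 + 5 = 20

20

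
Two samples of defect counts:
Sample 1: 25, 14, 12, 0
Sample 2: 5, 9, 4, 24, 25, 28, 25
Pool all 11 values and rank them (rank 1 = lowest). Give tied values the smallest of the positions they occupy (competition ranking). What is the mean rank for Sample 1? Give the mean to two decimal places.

Sorted (ascending): 0, 4, 5, 9, 12, 14, 24, 25, 25, 25, 28
The 3 values of 25 occupy positions 8–10 → each gets rank 8.
Sample 1 values → pooled ranks: 25→8, 14→6, 12→5, 0→1
Mean rank = (8 + 6 + 5 + 1) / 4 = 5.00

5.00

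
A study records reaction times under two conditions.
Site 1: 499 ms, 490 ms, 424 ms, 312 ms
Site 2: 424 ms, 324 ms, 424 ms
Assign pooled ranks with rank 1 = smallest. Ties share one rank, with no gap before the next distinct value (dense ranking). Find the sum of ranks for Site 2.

Sorted (ascending): 312, 324, 424, 424, 424, 490, 499
The 3 values of 424 share dense rank 3.
Remaining distinct values take the next consecutive integers.
Site 2 values → pooled ranks: 424→3, 324→2, 424→3
Rank sum = 3 + 2 + 3 = 8

8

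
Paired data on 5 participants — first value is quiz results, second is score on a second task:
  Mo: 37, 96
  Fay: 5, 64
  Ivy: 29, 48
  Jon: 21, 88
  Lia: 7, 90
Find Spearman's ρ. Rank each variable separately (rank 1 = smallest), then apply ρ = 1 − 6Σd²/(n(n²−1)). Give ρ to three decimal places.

0.300

Ranks of variable 1: 5, 1, 4, 3, 2
Ranks of variable 2: 5, 2, 1, 3, 4
d = r₁ − r₂: 0, -1, 3, 0, -2
d²: 0, 1, 9, 0, 4; Σd² = 14
ρ = 1 − 6·14/(5·24) = 1 − 84/120 = 0.300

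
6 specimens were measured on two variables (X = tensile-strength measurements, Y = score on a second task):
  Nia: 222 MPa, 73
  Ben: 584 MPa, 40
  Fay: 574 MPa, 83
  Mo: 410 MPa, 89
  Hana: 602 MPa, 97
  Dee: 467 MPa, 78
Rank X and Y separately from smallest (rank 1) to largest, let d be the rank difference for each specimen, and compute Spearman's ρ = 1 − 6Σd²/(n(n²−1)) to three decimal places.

Ranks of variable 1: 1, 5, 4, 2, 6, 3
Ranks of variable 2: 2, 1, 4, 5, 6, 3
d = r₁ − r₂: -1, 4, 0, -3, 0, 0
d²: 1, 16, 0, 9, 0, 0; Σd² = 26
ρ = 1 − 6·26/(6·35) = 1 − 156/210 = 0.257

0.257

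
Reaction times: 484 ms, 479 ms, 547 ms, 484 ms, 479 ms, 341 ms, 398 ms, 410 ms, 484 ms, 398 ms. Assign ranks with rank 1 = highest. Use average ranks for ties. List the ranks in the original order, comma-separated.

Sorted (descending): 547, 484, 484, 484, 479, 479, 410, 398, 398, 341
The 3 values of 484 occupy positions 2–4 → average rank 3.
The 2 values of 479 occupy positions 5–6 → average rank (5+6)/2 = 5.5.
The 2 values of 398 occupy positions 8–9 → average rank (8+9)/2 = 8.5.

3, 5.5, 1, 3, 5.5, 10, 8.5, 7, 3, 8.5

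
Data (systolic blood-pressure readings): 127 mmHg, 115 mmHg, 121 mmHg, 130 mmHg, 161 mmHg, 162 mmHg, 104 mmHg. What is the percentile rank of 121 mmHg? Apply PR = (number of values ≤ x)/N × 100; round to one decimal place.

N = 7.
Strictly below 121: 2. Equal to 121: 1.
PR = 3/7 × 100 = 42.9

42.9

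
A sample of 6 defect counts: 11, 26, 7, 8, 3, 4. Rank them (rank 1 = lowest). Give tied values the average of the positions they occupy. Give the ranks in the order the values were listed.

5, 6, 3, 4, 1, 2

Sorted (ascending): 3, 4, 7, 8, 11, 26
No ties — each value takes its position as its rank.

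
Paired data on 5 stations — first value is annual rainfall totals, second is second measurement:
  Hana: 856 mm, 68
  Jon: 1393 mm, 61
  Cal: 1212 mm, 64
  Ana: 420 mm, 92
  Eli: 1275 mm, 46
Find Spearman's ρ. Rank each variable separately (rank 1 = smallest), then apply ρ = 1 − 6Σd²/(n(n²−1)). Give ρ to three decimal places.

Ranks of variable 1: 2, 5, 3, 1, 4
Ranks of variable 2: 4, 2, 3, 5, 1
d = r₁ − r₂: -2, 3, 0, -4, 3
d²: 4, 9, 0, 16, 9; Σd² = 38
ρ = 1 − 6·38/(5·24) = 1 − 228/120 = -0.900

-0.900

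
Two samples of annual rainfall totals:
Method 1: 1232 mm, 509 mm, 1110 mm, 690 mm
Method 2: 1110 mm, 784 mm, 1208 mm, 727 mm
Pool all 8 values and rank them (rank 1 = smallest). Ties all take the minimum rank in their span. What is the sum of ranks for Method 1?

Sorted (ascending): 509, 690, 727, 784, 1110, 1110, 1208, 1232
The 2 values of 1110 occupy positions 5–6 → each gets rank 5.
Method 1 values → pooled ranks: 1232→8, 509→1, 1110→5, 690→2
Rank sum = 8 + 1 + 5 + 2 = 16

16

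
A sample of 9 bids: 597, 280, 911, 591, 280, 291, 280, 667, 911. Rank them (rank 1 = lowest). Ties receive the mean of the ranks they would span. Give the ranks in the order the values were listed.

Sorted (ascending): 280, 280, 280, 291, 591, 597, 667, 911, 911
The 3 values of 280 occupy positions 1–3 → average rank 2.
The 2 values of 911 occupy positions 8–9 → average rank (8+9)/2 = 8.5.

6, 2, 8.5, 5, 2, 4, 2, 7, 8.5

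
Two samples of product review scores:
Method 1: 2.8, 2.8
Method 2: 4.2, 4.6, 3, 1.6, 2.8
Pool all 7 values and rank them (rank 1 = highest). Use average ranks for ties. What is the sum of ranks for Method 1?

10

Sorted (descending): 4.6, 4.2, 3, 2.8, 2.8, 2.8, 1.6
The 3 values of 2.8 occupy positions 4–6 → average rank 5.
Method 1 values → pooled ranks: 2.8→5, 2.8→5
Rank sum = 5 + 5 = 10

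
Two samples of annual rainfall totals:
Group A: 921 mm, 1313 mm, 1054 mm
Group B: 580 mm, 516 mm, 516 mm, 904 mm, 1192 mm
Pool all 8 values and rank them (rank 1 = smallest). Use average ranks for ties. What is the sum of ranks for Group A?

Sorted (ascending): 516, 516, 580, 904, 921, 1054, 1192, 1313
The 2 values of 516 occupy positions 1–2 → average rank (1+2)/2 = 1.5.
Group A values → pooled ranks: 921→5, 1313→8, 1054→6
Rank sum = 5 + 8 + 6 = 19

19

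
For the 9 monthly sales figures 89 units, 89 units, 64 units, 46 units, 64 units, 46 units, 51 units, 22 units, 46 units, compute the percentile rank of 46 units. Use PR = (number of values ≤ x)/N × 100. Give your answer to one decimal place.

N = 9.
Strictly below 46: 1. Equal to 46: 3.
PR = 4/9 × 100 = 44.4

44.4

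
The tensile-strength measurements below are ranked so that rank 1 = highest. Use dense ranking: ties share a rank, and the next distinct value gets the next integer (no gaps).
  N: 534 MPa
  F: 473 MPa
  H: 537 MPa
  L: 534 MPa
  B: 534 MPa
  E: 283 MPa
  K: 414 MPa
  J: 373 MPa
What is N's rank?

2

Sorted (descending): 537, 534, 534, 534, 473, 414, 373, 283
The 3 values of 534 share dense rank 2.
Remaining distinct values take the next consecutive integers.
N has value 534 MPa → rank 2.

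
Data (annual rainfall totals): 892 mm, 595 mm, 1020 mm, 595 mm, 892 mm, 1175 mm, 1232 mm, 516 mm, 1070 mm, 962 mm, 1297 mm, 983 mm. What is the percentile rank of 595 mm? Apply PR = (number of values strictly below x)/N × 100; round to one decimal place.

N = 12.
Strictly below 595: 1. Equal to 595: 2.
PR = 1/12 × 100 = 8.3

8.3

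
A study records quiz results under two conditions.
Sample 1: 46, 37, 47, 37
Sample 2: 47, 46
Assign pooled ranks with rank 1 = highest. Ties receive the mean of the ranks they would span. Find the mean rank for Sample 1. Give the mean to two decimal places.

Sorted (descending): 47, 47, 46, 46, 37, 37
The 2 values of 47 occupy positions 1–2 → average rank (1+2)/2 = 1.5.
The 2 values of 46 occupy positions 3–4 → average rank (3+4)/2 = 3.5.
The 2 values of 37 occupy positions 5–6 → average rank (5+6)/2 = 5.5.
Sample 1 values → pooled ranks: 46→3.5, 37→5.5, 47→1.5, 37→5.5
Mean rank = (3.5 + 5.5 + 1.5 + 5.5) / 4 = 4.00

4.00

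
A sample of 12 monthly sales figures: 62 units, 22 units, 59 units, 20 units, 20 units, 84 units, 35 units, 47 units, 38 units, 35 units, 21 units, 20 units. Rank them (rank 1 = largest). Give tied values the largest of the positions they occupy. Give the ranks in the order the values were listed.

2, 8, 3, 12, 12, 1, 7, 4, 5, 7, 9, 12

Sorted (descending): 84, 62, 59, 47, 38, 35, 35, 22, 21, 20, 20, 20
The 2 values of 35 occupy positions 6–7 → each gets rank 7.
The 3 values of 20 occupy positions 10–12 → each gets rank 12.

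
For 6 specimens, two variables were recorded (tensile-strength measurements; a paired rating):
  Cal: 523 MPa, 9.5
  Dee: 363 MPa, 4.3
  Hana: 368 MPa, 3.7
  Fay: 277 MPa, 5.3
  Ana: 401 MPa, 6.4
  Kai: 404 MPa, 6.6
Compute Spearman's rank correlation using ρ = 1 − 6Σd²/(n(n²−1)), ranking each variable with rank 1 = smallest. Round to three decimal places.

0.771

Ranks of variable 1: 6, 2, 3, 1, 4, 5
Ranks of variable 2: 6, 2, 1, 3, 4, 5
d = r₁ − r₂: 0, 0, 2, -2, 0, 0
d²: 0, 0, 4, 4, 0, 0; Σd² = 8
ρ = 1 − 6·8/(6·35) = 1 − 48/210 = 0.771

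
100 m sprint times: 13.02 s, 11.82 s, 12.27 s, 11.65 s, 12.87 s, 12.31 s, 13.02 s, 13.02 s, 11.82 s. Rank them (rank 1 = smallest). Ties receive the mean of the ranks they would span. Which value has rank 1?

Sorted (ascending): 11.65, 11.82, 11.82, 12.27, 12.31, 12.87, 13.02, 13.02, 13.02
The 2 values of 11.82 occupy positions 2–3 → average rank (2+3)/2 = 2.5.
The 3 values of 13.02 occupy positions 7–9 → average rank 8.
Rank 1 → value 11.65.

11.65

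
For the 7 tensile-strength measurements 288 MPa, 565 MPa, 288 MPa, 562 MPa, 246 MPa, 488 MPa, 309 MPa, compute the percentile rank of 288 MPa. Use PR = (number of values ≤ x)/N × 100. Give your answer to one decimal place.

42.9

N = 7.
Strictly below 288: 1. Equal to 288: 2.
PR = 3/7 × 100 = 42.9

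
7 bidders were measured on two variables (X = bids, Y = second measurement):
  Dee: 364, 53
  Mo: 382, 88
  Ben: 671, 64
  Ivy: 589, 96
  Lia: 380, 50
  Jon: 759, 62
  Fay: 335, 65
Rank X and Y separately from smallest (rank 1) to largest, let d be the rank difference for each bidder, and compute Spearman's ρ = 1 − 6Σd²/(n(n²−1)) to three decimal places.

Ranks of variable 1: 2, 4, 6, 5, 3, 7, 1
Ranks of variable 2: 2, 6, 4, 7, 1, 3, 5
d = r₁ − r₂: 0, -2, 2, -2, 2, 4, -4
d²: 0, 4, 4, 4, 4, 16, 16; Σd² = 48
ρ = 1 − 6·48/(7·48) = 1 − 288/336 = 0.143

0.143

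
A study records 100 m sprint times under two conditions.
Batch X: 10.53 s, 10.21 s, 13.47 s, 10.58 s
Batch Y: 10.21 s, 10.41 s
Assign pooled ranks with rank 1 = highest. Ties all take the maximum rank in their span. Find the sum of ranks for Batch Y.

Sorted (descending): 13.47, 10.58, 10.53, 10.41, 10.21, 10.21
The 2 values of 10.21 occupy positions 5–6 → each gets rank 6.
Batch Y values → pooled ranks: 10.21→6, 10.41→4
Rank sum = 6 + 4 = 10

10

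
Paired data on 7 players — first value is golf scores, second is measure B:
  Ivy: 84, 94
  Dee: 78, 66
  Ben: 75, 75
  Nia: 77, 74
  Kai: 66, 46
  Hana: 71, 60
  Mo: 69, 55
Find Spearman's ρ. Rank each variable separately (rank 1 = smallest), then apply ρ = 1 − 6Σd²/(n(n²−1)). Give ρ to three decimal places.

0.857

Ranks of variable 1: 7, 6, 4, 5, 1, 3, 2
Ranks of variable 2: 7, 4, 6, 5, 1, 3, 2
d = r₁ − r₂: 0, 2, -2, 0, 0, 0, 0
d²: 0, 4, 4, 0, 0, 0, 0; Σd² = 8
ρ = 1 − 6·8/(7·48) = 1 − 48/336 = 0.857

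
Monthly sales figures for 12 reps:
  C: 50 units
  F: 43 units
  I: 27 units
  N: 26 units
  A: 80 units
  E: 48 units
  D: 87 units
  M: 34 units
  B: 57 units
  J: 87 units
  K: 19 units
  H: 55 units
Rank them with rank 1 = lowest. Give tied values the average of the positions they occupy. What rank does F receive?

Sorted (ascending): 19, 26, 27, 34, 43, 48, 50, 55, 57, 80, 87, 87
The 2 values of 87 occupy positions 11–12 → average rank (11+12)/2 = 11.5.
F has value 43 units → rank 5.

5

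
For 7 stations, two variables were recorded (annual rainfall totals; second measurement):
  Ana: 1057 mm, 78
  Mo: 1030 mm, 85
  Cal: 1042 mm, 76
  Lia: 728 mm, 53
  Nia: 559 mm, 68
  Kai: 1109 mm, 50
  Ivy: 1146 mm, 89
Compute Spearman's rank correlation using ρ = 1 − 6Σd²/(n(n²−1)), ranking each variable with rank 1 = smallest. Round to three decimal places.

Ranks of variable 1: 5, 3, 4, 2, 1, 6, 7
Ranks of variable 2: 5, 6, 4, 2, 3, 1, 7
d = r₁ − r₂: 0, -3, 0, 0, -2, 5, 0
d²: 0, 9, 0, 0, 4, 25, 0; Σd² = 38
ρ = 1 − 6·38/(7·48) = 1 − 228/336 = 0.321

0.321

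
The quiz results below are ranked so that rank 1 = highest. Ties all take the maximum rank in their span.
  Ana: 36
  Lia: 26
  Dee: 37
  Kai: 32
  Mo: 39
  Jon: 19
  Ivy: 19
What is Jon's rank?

7

Sorted (descending): 39, 37, 36, 32, 26, 19, 19
The 2 values of 19 occupy positions 6–7 → each gets rank 7.
Jon has value 19 → rank 7.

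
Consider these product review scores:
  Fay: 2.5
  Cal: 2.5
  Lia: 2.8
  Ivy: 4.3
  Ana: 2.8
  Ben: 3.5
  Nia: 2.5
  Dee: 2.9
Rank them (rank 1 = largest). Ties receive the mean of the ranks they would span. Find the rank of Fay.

Sorted (descending): 4.3, 3.5, 2.9, 2.8, 2.8, 2.5, 2.5, 2.5
The 2 values of 2.8 occupy positions 4–5 → average rank (4+5)/2 = 4.5.
The 3 values of 2.5 occupy positions 6–8 → average rank 7.
Fay has value 2.5 → rank 7.

7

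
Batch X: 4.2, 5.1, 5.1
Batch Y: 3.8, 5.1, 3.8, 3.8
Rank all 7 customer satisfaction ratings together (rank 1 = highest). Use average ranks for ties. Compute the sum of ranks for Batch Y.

20

Sorted (descending): 5.1, 5.1, 5.1, 4.2, 3.8, 3.8, 3.8
The 3 values of 5.1 occupy positions 1–3 → average rank 2.
The 3 values of 3.8 occupy positions 5–7 → average rank 6.
Batch Y values → pooled ranks: 3.8→6, 5.1→2, 3.8→6, 3.8→6
Rank sum = 6 + 2 + 6 + 6 = 20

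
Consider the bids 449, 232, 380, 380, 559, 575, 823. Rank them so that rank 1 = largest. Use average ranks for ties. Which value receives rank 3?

Sorted (descending): 823, 575, 559, 449, 380, 380, 232
The 2 values of 380 occupy positions 5–6 → average rank (5+6)/2 = 5.5.
Rank 3 → value 559.

559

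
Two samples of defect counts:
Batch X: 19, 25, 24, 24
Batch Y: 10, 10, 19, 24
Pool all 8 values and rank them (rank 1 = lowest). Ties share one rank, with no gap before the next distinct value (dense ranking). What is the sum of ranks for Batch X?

Sorted (ascending): 10, 10, 19, 19, 24, 24, 24, 25
The 2 values of 10 share dense rank 1.
The 2 values of 19 share dense rank 2.
The 3 values of 24 share dense rank 3.
Remaining distinct values take the next consecutive integers.
Batch X values → pooled ranks: 19→2, 25→4, 24→3, 24→3
Rank sum = 2 + 4 + 3 + 3 = 12

12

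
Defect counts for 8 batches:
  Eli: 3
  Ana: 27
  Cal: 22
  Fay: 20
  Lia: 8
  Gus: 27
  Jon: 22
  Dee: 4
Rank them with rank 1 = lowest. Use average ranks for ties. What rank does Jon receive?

Sorted (ascending): 3, 4, 8, 20, 22, 22, 27, 27
The 2 values of 22 occupy positions 5–6 → average rank (5+6)/2 = 5.5.
The 2 values of 27 occupy positions 7–8 → average rank (7+8)/2 = 7.5.
Jon has value 22 → rank 5.5.

5.5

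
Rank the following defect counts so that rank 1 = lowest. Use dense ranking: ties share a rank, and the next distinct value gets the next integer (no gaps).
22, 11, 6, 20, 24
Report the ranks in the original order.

Sorted (ascending): 6, 11, 20, 22, 24
No ties — each value takes its position as its rank.

4, 2, 1, 3, 5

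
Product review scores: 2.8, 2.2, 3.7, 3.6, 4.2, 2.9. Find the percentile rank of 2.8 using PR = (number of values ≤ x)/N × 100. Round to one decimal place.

33.3

N = 6.
Strictly below 2.8: 1. Equal to 2.8: 1.
PR = 2/6 × 100 = 33.3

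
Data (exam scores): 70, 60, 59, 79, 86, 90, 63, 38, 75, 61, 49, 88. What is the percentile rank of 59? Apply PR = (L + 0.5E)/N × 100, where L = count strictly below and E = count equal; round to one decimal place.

20.8

N = 12.
Strictly below 59: 2. Equal to 59: 1.
PR = (2 + 0.5·1)/12 × 100 = 20.8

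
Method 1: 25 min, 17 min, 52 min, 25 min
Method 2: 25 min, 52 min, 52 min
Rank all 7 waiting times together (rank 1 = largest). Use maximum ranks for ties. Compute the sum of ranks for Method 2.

12

Sorted (descending): 52, 52, 52, 25, 25, 25, 17
The 3 values of 52 occupy positions 1–3 → each gets rank 3.
The 3 values of 25 occupy positions 4–6 → each gets rank 6.
Method 2 values → pooled ranks: 25→6, 52→3, 52→3
Rank sum = 6 + 3 + 3 = 12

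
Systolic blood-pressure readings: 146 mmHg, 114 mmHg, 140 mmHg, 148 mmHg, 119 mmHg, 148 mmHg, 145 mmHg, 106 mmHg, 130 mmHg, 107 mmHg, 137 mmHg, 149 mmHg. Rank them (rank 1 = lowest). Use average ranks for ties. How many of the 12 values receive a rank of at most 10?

9

Sorted (ascending): 106, 107, 114, 119, 130, 137, 140, 145, 146, 148, 148, 149
The 2 values of 148 occupy positions 10–11 → average rank (10+11)/2 = 10.5.
Ranks ≤ 10: {1, 2, 3, 4, 5, 6, 7, 8, 9} → 9 values.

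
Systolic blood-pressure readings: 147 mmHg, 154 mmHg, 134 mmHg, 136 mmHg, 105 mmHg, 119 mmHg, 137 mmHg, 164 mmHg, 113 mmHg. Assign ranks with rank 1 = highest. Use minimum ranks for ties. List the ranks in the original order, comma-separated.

3, 2, 6, 5, 9, 7, 4, 1, 8

Sorted (descending): 164, 154, 147, 137, 136, 134, 119, 113, 105
No ties — each value takes its position as its rank.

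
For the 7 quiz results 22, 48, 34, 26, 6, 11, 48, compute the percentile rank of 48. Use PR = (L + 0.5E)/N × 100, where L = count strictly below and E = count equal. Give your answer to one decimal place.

85.7

N = 7.
Strictly below 48: 5. Equal to 48: 2.
PR = (5 + 0.5·2)/7 × 100 = 85.7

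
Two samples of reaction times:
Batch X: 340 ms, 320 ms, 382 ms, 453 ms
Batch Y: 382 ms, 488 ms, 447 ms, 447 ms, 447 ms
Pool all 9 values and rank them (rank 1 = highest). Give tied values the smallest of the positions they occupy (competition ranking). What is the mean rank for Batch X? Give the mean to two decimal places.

6.25

Sorted (descending): 488, 453, 447, 447, 447, 382, 382, 340, 320
The 3 values of 447 occupy positions 3–5 → each gets rank 3.
The 2 values of 382 occupy positions 6–7 → each gets rank 6.
Batch X values → pooled ranks: 340→8, 320→9, 382→6, 453→2
Mean rank = (8 + 9 + 6 + 2) / 4 = 6.25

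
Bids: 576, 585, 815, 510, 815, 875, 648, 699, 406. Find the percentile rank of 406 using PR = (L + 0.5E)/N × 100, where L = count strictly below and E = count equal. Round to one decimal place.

N = 9.
Strictly below 406: 0. Equal to 406: 1.
PR = (0 + 0.5·1)/9 × 100 = 5.6

5.6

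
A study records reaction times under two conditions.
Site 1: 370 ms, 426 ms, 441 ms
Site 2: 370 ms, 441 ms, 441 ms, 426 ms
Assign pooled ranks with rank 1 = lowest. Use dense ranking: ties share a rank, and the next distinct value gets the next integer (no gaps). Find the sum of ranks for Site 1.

Sorted (ascending): 370, 370, 426, 426, 441, 441, 441
The 2 values of 370 share dense rank 1.
The 2 values of 426 share dense rank 2.
The 3 values of 441 share dense rank 3.
Site 1 values → pooled ranks: 370→1, 426→2, 441→3
Rank sum = 1 + 2 + 3 = 6

6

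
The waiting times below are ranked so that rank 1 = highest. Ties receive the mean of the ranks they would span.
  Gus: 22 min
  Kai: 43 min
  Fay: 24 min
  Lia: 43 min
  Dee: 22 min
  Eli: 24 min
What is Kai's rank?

Sorted (descending): 43, 43, 24, 24, 22, 22
The 2 values of 43 occupy positions 1–2 → average rank (1+2)/2 = 1.5.
The 2 values of 24 occupy positions 3–4 → average rank (3+4)/2 = 3.5.
The 2 values of 22 occupy positions 5–6 → average rank (5+6)/2 = 5.5.
Kai has value 43 min → rank 1.5.

1.5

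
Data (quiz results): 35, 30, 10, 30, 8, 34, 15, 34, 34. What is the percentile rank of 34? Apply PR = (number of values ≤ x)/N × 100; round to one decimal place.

88.9

N = 9.
Strictly below 34: 5. Equal to 34: 3.
PR = 8/9 × 100 = 88.9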